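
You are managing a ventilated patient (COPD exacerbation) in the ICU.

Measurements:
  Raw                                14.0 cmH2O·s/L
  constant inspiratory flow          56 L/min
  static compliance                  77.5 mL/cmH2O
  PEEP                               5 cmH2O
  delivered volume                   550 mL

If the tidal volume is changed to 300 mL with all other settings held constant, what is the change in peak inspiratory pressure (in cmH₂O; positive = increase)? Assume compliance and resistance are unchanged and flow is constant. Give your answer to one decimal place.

-3.2

PIP = Vt/C + R·V̇ + PEEP (constant-flow equation of motion).
Only the elastic term changes: ΔPIP = ΔVt / C = (300 − 550) / 77.5 = -3.226 cmH2O.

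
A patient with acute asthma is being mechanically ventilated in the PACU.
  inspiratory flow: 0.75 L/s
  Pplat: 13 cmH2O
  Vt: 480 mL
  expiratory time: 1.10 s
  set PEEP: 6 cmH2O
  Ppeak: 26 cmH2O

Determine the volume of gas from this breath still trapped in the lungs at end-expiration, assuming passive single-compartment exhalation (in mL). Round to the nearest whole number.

190

R = (PIP − Pplat)/V̇ = (26 − 13) / 0.75 = 13.0/0.75 = 17.333 cmH2O·s/L.
C = Vt/(Pplat − PEEP) = 480.0 / (13 − 6) = 480.0/7.0 = 68.571 mL/cmH2O.
τ = R × C = 17.333 × 0.06857 L/cmH2O = 1.189 s.
Fraction remaining = e^(−Te/τ) = e^(−1.10/1.189) = 0.3965.
Trapped volume = 480.0 × 0.3965 = 190.32 mL.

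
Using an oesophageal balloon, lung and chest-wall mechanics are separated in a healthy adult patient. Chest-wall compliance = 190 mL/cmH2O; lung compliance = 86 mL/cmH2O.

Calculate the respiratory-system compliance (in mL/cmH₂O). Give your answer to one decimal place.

59.2

Lung and chest wall are elastances in series: 1/Crs = 1/CL + 1/Ccw.
1/Crs = 1/86 + 1/190 = 0.01689.
Crs = 59.207 mL/cmH2O.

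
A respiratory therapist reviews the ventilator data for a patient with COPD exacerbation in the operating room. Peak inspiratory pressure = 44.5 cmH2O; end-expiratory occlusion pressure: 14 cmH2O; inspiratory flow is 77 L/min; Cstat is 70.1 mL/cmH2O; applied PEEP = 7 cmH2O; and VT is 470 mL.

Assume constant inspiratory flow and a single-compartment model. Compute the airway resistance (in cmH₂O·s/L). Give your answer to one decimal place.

18.5

Flow: 77 L/min ÷ 60 = 1.2833 L/s.
Total PEEP = 14 cmH2O (set 7 + intrinsic 7); this is the baseline alveolar pressure.
Equation of motion (constant flow): PIP = Vt/C + R·V̇ + PEEP.
R·V̇ = PIP − Vt/C − PEEP = 44.5 − 470/70.1 − 14 = 44.5 − 6.705 − 14 = 23.795 cmH2O.
R = 23.795 / 1.2833 = 18.542 cmH2O·s/L.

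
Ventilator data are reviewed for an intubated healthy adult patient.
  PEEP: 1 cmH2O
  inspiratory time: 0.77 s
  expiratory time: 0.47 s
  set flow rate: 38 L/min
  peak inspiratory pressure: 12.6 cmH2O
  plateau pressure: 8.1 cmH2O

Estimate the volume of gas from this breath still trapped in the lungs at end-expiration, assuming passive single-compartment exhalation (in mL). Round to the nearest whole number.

Flow: 38 L/min ÷ 60 = 0.6333 L/s.
Vt = flow × Ti = 0.6333 L/s × 0.77 s × 1000 mL/L = 487.64 mL.
R = (PIP − Pplat)/V̇ = (12.6 − 8.1) / 0.6333 = 4.5/0.6333 = 7.106 cmH2O·s/L.
C = Vt/(Pplat − PEEP) = 487.64 / (8.1 − 1) = 487.64/7.1 = 68.682 mL/cmH2O.
τ = R × C = 7.106 × 0.06868 L/cmH2O = 0.488 s.
Fraction remaining = e^(−Te/τ) = e^(−0.47/0.488) = 0.3817.
Trapped volume = 487.64 × 0.3817 = 186.13 mL.

186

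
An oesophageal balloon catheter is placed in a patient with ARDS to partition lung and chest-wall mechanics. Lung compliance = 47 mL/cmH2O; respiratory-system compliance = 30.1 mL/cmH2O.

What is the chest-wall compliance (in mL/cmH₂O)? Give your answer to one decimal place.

83.7

1/Ccw = 1/Crs − 1/CL.
1/Ccw = 1/30.1 − 1/47 = 0.01195.
Ccw = 83.682 mL/cmH2O.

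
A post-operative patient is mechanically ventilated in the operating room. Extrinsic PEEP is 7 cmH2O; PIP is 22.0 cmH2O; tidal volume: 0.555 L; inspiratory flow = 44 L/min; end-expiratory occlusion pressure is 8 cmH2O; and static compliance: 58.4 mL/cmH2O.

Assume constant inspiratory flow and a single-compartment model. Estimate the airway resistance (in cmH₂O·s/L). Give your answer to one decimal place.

Flow: 44 L/min ÷ 60 = 0.7333 L/s.
Total PEEP = 8 cmH2O (set 7 + intrinsic 1); this is the baseline alveolar pressure.
Equation of motion (constant flow): PIP = Vt/C + R·V̇ + PEEP.
R·V̇ = PIP − Vt/C − PEEP = 22.0 − 555/58.4 − 8 = 22.0 − 9.503 − 8 = 4.497 cmH2O.
R = 4.497 / 0.7333 = 6.133 cmH2O·s/L.

6.1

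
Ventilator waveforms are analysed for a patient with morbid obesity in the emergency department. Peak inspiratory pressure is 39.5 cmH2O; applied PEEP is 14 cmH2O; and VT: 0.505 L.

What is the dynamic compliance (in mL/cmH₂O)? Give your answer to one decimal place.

19.8

Dynamic compliance = Vt / (PIP − PEEP) = 505 / (39.5 − 14) = 505 / 25.5 = 19.804 mL/cmH2O.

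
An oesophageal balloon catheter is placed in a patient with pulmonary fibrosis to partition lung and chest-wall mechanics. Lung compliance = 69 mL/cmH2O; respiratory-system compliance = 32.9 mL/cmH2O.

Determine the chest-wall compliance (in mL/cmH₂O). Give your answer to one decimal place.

1/Ccw = 1/Crs − 1/CL.
1/Ccw = 1/32.9 − 1/69 = 0.0159.
Ccw = 62.893 mL/cmH2O.

62.9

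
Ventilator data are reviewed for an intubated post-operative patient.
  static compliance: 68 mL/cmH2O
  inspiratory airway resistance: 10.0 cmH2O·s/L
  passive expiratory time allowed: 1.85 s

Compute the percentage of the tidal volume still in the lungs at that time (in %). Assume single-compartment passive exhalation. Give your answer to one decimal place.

6.6

τ = R × C = 10.0 × 68 mL/cmH2O = 10.0 × 0.068 L/cmH2O = 0.68 s.
Passive exhalation: V(t)/V₀ = e^(−t/τ) = e^(−1.85/0.68) = 0.06584.
Fraction remaining = 0.06584 → 6.584%.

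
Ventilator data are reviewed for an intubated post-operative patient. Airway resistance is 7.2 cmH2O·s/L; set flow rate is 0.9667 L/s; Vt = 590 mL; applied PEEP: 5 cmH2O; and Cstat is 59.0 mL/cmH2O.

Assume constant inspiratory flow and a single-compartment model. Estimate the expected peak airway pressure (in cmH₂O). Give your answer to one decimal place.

Equation of motion (constant flow): PIP = Vt/C + R·V̇ + PEEP.
PIP = 590/59.0 + 7.2×0.9667 + 5 = 10.0 + 6.96 + 5 = 21.96 cmH2O.

22.0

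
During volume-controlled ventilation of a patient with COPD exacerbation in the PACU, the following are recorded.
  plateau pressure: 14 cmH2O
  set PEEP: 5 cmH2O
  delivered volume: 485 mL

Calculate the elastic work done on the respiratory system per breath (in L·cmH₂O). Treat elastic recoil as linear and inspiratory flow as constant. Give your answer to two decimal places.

Elastic work ≈ ½ × (Pplat − PEEP) × Vt = 0.5 × (14 − 5) × 0.485 L = 0.5 × 9.0 × 0.485 = 2.183 L·cmH2O.

2.18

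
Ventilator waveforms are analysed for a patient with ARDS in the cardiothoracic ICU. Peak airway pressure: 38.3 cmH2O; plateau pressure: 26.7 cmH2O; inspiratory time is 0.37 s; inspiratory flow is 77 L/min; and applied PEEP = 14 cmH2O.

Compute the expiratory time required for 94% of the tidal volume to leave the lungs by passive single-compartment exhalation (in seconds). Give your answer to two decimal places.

0.95

Flow: 77 L/min ÷ 60 = 1.2833 L/s.
Vt = flow × Ti = 1.2833 L/s × 0.37 s × 1000 mL/L = 474.82 mL.
R = (PIP − Pplat)/V̇ = (38.3 − 26.7) / 1.2833 = 11.6/1.2833 = 9.039 cmH2O·s/L.
C = Vt/(Pplat − PEEP) = 474.82 / (26.7 − 14) = 474.82/12.7 = 37.387 mL/cmH2O.
τ = R × C = 9.039 × 0.03739 L/cmH2O = 0.338 s.
t = −τ·ln(1 − 0.94) = −0.338·ln(0.06) = 0.9509 s.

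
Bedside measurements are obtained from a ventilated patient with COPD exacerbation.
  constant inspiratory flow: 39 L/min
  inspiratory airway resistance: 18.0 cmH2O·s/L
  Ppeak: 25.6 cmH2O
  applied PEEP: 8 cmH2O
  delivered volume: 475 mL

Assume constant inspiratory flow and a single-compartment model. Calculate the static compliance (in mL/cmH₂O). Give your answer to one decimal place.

Flow: 39 L/min ÷ 60 = 0.65 L/s.
Equation of motion (constant flow): PIP = Vt/C + R·V̇ + PEEP.
Vt/C = PIP − R·V̇ − PEEP = 25.6 − 18.0×0.65 − 8 = 25.6 − 11.7 − 8 = 5.9 cmH2O.
C = Vt / 5.9 = 475 / 5.9 = 80.508 mL/cmH2O.

80.5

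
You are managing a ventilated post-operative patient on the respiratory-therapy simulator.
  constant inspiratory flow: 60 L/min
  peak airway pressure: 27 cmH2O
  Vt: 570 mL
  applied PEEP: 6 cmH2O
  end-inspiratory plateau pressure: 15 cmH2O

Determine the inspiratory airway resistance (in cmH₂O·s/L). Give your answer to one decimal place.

Flow: 60 L/min ÷ 60 = 1 L/s.
Raw = (PIP − Pplat) / flow = (27 − 15) / 1 = 12.0 / 1 = 12.0 cmH2O·s/L.

12.0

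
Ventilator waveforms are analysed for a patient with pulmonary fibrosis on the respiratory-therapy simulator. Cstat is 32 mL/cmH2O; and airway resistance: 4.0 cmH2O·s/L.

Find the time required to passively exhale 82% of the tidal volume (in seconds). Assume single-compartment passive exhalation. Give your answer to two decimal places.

τ = R × C = 4.0 × 32 mL/cmH2O = 4.0 × 0.032 L/cmH2O = 0.128 s.
Exhaled fraction f = 1 − e^(−t/τ) → t = −τ·ln(1 − f) = −0.128·ln(0.18) = 0.2195 s.

0.22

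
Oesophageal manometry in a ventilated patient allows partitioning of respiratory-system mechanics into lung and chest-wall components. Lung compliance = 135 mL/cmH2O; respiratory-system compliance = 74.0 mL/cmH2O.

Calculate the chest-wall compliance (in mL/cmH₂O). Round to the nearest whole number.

164

1/Ccw = 1/Crs − 1/CL.
1/Ccw = 1/74.0 − 1/135 = 0.006106.
Ccw = 163.77 mL/cmH2O.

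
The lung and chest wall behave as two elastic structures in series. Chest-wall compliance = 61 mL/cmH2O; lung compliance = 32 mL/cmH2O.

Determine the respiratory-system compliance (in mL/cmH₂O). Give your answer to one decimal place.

21.0

Lung and chest wall are elastances in series: 1/Crs = 1/CL + 1/Ccw.
1/Crs = 1/32 + 1/61 = 0.04764.
Crs = 20.991 mL/cmH2O.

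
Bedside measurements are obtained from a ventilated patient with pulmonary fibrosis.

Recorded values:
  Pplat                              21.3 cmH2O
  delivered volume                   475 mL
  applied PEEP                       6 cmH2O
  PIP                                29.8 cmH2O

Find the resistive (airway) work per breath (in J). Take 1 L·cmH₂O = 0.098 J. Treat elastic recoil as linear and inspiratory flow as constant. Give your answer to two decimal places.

With constant inspiratory flow the resistive pressure is constant at PIP − Pplat = 29.8 − 21.3 = 8.5 cmH2O, so resistive work = 8.5 × 0.475 = 4.038 L·cmH2O.
× 0.098 J/(L·cmH2O) → 0.3957 J.

0.40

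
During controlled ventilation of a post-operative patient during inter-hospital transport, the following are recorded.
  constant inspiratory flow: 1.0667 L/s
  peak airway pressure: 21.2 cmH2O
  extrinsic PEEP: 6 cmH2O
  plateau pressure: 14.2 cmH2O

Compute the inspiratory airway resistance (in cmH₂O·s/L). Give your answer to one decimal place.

6.6

Raw = (PIP − Pplat) / flow = (21.2 − 14.2) / 1.0667 = 7.0 / 1.0667 = 6.562 cmH2O·s/L.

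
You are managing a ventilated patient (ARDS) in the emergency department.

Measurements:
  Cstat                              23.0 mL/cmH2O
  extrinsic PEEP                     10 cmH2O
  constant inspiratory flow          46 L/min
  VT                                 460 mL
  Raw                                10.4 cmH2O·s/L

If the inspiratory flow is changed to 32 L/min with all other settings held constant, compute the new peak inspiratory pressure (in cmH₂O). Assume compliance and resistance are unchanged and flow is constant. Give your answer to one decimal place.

35.5

Flow: 46 L/min ÷ 60 = 0.7667 L/s.
New flow: 32 L/min ÷ 60 = 0.5333 L/s.
PIP = Vt/C + R·V̇ + PEEP (constant-flow equation of motion).
Only the resistive term changes: ΔPIP = R × ΔV̇ = 10.4 × (0.5333 − 0.7667) = 10.4 × -0.2334 = -2.427 cmH2O.
Original PIP = 460/23.0 + 10.4×0.7667 + 10 = 37.974 cmH2O; new PIP = 37.974 + (-2.427) = 35.547 cmH2O.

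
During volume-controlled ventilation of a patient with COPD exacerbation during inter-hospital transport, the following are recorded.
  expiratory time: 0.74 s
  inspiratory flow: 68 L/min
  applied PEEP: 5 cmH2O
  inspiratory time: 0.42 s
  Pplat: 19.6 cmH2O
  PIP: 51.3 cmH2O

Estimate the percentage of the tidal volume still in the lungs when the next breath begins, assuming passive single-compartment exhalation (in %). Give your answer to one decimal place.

44.4

Flow: 68 L/min ÷ 60 = 1.1333 L/s.
Vt = flow × Ti = 1.1333 L/s × 0.42 s × 1000 mL/L = 475.99 mL.
R = (PIP − Pplat)/V̇ = (51.3 − 19.6) / 1.1333 = 31.7/1.1333 = 27.971 cmH2O·s/L.
C = Vt/(Pplat − PEEP) = 475.99 / (19.6 − 5) = 475.99/14.6 = 32.602 mL/cmH2O.
τ = R × C = 27.971 × 0.0326 L/cmH2O = 0.9119 s.
Fraction remaining at end-expiration = e^(−Te/τ) = e^(−0.74/0.9119) = 0.4442 → 44.42%.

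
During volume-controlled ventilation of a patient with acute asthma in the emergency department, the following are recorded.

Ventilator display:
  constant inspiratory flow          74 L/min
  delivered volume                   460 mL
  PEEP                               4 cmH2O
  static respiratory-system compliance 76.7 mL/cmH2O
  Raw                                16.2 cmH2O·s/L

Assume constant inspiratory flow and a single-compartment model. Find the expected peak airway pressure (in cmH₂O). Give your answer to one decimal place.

Flow: 74 L/min ÷ 60 = 1.2333 L/s.
Equation of motion (constant flow): PIP = Vt/C + R·V̇ + PEEP.
PIP = 460/76.7 + 16.2×1.2333 + 4 = 5.997 + 19.979 + 4 = 29.976 cmH2O.

30.0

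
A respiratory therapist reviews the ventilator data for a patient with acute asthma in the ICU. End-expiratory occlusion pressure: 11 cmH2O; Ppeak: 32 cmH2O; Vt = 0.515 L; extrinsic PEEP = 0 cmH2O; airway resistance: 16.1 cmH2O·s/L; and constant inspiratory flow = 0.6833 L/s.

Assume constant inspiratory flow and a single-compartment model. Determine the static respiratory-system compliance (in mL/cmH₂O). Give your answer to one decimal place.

Total PEEP = 11 cmH2O (set 0 + intrinsic 11); this is the baseline alveolar pressure.
Equation of motion (constant flow): PIP = Vt/C + R·V̇ + PEEP.
Vt/C = PIP − R·V̇ − PEEP = 32 − 16.1×0.6833 − 11 = 32 − 11.001 − 11 = 9.999 cmH2O.
C = Vt / 9.999 = 515 / 9.999 = 51.505 mL/cmH2O.

51.5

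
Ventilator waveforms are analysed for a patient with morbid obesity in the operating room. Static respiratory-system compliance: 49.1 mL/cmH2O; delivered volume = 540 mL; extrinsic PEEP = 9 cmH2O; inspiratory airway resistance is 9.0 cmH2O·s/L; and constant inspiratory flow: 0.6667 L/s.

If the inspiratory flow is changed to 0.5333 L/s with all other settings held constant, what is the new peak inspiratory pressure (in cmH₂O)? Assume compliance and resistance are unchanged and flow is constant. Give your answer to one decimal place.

PIP = Vt/C + R·V̇ + PEEP (constant-flow equation of motion).
Only the resistive term changes: ΔPIP = R × ΔV̇ = 9.0 × (0.5333 − 0.6667) = 9.0 × -0.1334 = -1.201 cmH2O.
Original PIP = 540/49.1 + 9.0×0.6667 + 9 = 25.998 cmH2O; new PIP = 25.998 + (-1.201) = 24.797 cmH2O.

24.8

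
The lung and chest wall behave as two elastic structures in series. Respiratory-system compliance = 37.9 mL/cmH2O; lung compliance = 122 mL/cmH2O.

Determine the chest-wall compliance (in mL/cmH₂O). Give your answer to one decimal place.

1/Ccw = 1/Crs − 1/CL.
1/Ccw = 1/37.9 − 1/122 = 0.01819.
Ccw = 54.975 mL/cmH2O.

55.0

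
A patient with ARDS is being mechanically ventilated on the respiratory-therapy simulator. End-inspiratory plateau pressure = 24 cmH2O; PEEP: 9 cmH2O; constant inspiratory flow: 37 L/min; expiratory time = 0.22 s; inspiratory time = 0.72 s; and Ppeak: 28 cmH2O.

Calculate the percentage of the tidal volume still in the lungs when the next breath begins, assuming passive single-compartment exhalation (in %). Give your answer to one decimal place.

Flow: 37 L/min ÷ 60 = 0.6167 L/s.
Vt = flow × Ti = 0.6167 L/s × 0.72 s × 1000 mL/L = 444.02 mL.
R = (PIP − Pplat)/V̇ = (28 − 24) / 0.6167 = 4.0/0.6167 = 6.486 cmH2O·s/L.
C = Vt/(Pplat − PEEP) = 444.02 / (24 − 9) = 444.02/15.0 = 29.601 mL/cmH2O.
τ = R × C = 6.486 × 0.0296 L/cmH2O = 0.192 s.
Fraction remaining at end-expiration = e^(−Te/τ) = e^(−0.22/0.192) = 0.318 → 31.8%.

31.8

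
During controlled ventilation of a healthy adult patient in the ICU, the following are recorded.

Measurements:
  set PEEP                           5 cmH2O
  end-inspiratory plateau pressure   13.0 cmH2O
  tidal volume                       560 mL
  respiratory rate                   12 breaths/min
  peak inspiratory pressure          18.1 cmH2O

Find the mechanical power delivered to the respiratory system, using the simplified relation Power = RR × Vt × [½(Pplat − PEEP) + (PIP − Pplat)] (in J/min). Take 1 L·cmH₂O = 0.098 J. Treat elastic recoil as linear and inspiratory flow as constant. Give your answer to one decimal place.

6.0

Per-breath work = Vt × [½(Pplat−PEEP) + (PIP−Pplat)] = 0.560 × [0.5×8.0 + 5.1] = 0.560 × 9.1 = 5.096 L·cmH2O.
Power = 12 × 5.096 = 61.152 L·cmH2O/min.
× 0.098 J/(L·cmH2O) → 5.993 J/min.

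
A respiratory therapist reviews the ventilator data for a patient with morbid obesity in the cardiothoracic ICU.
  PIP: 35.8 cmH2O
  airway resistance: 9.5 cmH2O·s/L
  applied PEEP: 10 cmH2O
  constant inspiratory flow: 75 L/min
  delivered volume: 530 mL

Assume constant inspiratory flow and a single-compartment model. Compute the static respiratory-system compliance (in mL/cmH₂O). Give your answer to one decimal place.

38.1

Flow: 75 L/min ÷ 60 = 1.25 L/s.
Equation of motion (constant flow): PIP = Vt/C + R·V̇ + PEEP.
Vt/C = PIP − R·V̇ − PEEP = 35.8 − 9.5×1.25 − 10 = 35.8 − 11.875 − 10 = 13.925 cmH2O.
C = Vt / 13.925 = 530 / 13.925 = 38.061 mL/cmH2O.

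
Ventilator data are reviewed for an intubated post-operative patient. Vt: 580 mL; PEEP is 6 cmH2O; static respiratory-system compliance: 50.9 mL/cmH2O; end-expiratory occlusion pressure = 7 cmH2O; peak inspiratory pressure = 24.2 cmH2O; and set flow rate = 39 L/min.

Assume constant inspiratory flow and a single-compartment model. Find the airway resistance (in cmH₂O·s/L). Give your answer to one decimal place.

Flow: 39 L/min ÷ 60 = 0.65 L/s.
Total PEEP = 7 cmH2O (set 6 + intrinsic 1); this is the baseline alveolar pressure.
Equation of motion (constant flow): PIP = Vt/C + R·V̇ + PEEP.
R·V̇ = PIP − Vt/C − PEEP = 24.2 − 580/50.9 − 7 = 24.2 − 11.395 − 7 = 5.805 cmH2O.
R = 5.805 / 0.65 = 8.931 cmH2O·s/L.

8.9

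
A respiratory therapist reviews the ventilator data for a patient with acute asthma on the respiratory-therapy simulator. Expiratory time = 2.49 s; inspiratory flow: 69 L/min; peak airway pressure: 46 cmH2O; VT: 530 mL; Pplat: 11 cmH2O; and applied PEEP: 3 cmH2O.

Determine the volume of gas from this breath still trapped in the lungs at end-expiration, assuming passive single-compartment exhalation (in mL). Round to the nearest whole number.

Flow: 69 L/min ÷ 60 = 1.15 L/s.
R = (PIP − Pplat)/V̇ = (46 − 11) / 1.15 = 35.0/1.15 = 30.435 cmH2O·s/L.
C = Vt/(Pplat − PEEP) = 530.0 / (11 − 3) = 530.0/8.0 = 66.25 mL/cmH2O.
τ = R × C = 30.435 × 0.06625 L/cmH2O = 2.016 s.
Fraction remaining = e^(−Te/τ) = e^(−2.49/2.016) = 0.2908.
Trapped volume = 530.0 × 0.2908 = 154.12 mL.

154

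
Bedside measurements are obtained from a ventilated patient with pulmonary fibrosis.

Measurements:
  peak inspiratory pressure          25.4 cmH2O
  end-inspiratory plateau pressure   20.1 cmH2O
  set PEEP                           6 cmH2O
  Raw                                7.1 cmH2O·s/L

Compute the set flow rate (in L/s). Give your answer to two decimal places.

flow = (PIP − Pplat) / Raw = 5.3 / 7.1 = 0.7465 L/s.

0.75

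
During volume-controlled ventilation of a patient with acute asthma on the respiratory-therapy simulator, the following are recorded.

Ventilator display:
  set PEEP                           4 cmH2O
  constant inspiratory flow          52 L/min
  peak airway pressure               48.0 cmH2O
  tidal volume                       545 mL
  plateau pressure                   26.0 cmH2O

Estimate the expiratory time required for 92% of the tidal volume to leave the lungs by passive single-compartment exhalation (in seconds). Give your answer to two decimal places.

1.59

Flow: 52 L/min ÷ 60 = 0.8667 L/s.
R = (PIP − Pplat)/V̇ = (48.0 − 26.0) / 0.8667 = 22.0/0.8667 = 25.384 cmH2O·s/L.
C = Vt/(Pplat − PEEP) = 545.0 / (26.0 − 4) = 545.0/22.0 = 24.773 mL/cmH2O.
τ = R × C = 25.384 × 0.02477 L/cmH2O = 0.6288 s.
t = −τ·ln(1 − 0.92) = −0.6288·ln(0.08) = 1.588 s.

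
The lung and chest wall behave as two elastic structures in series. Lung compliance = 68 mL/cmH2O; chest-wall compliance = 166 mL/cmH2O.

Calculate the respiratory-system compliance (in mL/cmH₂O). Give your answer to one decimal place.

48.2

Lung and chest wall are elastances in series: 1/Crs = 1/CL + 1/Ccw.
1/Crs = 1/68 + 1/166 = 0.02073.
Crs = 48.239 mL/cmH2O.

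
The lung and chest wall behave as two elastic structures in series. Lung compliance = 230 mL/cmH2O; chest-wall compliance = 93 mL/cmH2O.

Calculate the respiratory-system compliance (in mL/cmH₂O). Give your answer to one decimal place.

Lung and chest wall are elastances in series: 1/Crs = 1/CL + 1/Ccw.
1/Crs = 1/230 + 1/93 = 0.0151.
Crs = 66.225 mL/cmH2O.

66.2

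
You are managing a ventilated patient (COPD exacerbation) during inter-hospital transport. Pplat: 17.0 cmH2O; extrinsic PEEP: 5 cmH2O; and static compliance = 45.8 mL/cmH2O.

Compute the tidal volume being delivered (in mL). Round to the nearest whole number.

550

Vt = Cstat × (Pplat − PEEP) = 45.8 × (17.0 − 5) = 45.8 × 12.0 = 549.6 mL.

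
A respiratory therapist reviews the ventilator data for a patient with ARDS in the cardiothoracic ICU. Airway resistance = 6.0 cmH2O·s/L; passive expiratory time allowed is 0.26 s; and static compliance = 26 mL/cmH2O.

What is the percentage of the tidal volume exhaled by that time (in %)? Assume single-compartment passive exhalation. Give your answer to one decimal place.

τ = R × C = 6.0 × 26 mL/cmH2O = 6.0 × 0.026 L/cmH2O = 0.156 s.
Passive exhalation: V(t)/V₀ = e^(−t/τ) = e^(−0.26/0.156) = 0.1889.
Fraction exhaled = 1 − 0.1889 = 0.8111 → 81.11%.

81.1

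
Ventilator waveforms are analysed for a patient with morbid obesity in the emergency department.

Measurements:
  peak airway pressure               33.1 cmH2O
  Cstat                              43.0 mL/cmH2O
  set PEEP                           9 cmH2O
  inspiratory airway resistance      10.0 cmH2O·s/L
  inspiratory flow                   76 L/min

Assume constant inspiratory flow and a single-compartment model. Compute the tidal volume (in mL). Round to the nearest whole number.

Flow: 76 L/min ÷ 60 = 1.2667 L/s.
Equation of motion (constant flow): PIP = Vt/C + R·V̇ + PEEP.
Vt/C = PIP − R·V̇ − PEEP = 33.1 − 12.667 − 9 = 11.433 cmH2O.
Vt = C × 11.433 = 43.0 × 11.433 = 491.62 mL.

492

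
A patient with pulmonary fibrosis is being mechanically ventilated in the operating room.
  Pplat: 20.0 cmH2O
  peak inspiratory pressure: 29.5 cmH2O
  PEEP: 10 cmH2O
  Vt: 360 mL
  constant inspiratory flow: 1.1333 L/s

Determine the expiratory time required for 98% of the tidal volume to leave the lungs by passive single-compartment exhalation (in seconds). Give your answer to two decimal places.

1.18

R = (PIP − Pplat)/V̇ = (29.5 − 20.0) / 1.1333 = 9.5/1.1333 = 8.383 cmH2O·s/L.
C = Vt/(Pplat − PEEP) = 360.0 / (20.0 − 10) = 360.0/10.0 = 36.0 mL/cmH2O.
τ = R × C = 8.383 × 0.036 L/cmH2O = 0.3018 s.
t = −τ·ln(1 − 0.98) = −0.3018·ln(0.02) = 1.181 s.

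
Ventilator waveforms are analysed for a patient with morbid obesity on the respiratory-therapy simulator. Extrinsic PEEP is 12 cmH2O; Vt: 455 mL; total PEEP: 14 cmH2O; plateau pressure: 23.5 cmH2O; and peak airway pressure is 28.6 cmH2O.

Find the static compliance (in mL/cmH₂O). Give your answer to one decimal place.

End-expiratory occlusion gives total PEEP = 14 cmH2O (intrinsic PEEP = 14 − 12 = 2). Use total PEEP for the elastic gradient.
Cstat = Vt / (Pplat − PEEPtotal) = 455 / (23.5 − 14) = 455 / 9.5 = 47.895 mL/cmH2O.

47.9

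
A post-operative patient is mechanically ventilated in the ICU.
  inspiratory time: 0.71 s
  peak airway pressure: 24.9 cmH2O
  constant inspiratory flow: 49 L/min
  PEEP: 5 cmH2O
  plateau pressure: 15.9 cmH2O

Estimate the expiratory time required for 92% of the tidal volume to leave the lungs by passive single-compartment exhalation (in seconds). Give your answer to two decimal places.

1.48

Flow: 49 L/min ÷ 60 = 0.8167 L/s.
Vt = flow × Ti = 0.8167 L/s × 0.71 s × 1000 mL/L = 579.86 mL.
R = (PIP − Pplat)/V̇ = (24.9 − 15.9) / 0.8167 = 9.0/0.8167 = 11.02 cmH2O·s/L.
C = Vt/(Pplat − PEEP) = 579.86 / (15.9 − 5) = 579.86/10.9 = 53.198 mL/cmH2O.
τ = R × C = 11.02 × 0.0532 L/cmH2O = 0.5863 s.
t = −τ·ln(1 − 0.92) = −0.5863·ln(0.08) = 1.481 s.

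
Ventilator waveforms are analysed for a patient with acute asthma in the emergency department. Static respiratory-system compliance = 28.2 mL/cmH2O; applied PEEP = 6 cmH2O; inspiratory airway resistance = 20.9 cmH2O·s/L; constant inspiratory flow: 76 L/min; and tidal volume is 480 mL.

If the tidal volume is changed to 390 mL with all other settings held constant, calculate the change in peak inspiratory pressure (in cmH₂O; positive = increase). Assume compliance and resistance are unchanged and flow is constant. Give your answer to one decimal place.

PIP = Vt/C + R·V̇ + PEEP (constant-flow equation of motion).
Only the elastic term changes: ΔPIP = ΔVt / C = (390 − 480) / 28.2 = -3.191 cmH2O.

-3.2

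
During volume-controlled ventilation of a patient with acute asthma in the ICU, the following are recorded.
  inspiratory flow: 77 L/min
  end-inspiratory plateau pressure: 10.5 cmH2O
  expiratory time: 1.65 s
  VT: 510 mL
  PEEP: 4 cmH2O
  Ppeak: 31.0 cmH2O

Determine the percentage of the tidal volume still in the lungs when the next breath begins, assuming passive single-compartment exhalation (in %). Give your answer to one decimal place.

26.8

Flow: 77 L/min ÷ 60 = 1.2833 L/s.
R = (PIP − Pplat)/V̇ = (31.0 − 10.5) / 1.2833 = 20.5/1.2833 = 15.974 cmH2O·s/L.
C = Vt/(Pplat − PEEP) = 510.0 / (10.5 − 4) = 510.0/6.5 = 78.462 mL/cmH2O.
τ = R × C = 15.974 × 0.07846 L/cmH2O = 1.253 s.
Fraction remaining at end-expiration = e^(−Te/τ) = e^(−1.65/1.253) = 0.268 → 26.8%.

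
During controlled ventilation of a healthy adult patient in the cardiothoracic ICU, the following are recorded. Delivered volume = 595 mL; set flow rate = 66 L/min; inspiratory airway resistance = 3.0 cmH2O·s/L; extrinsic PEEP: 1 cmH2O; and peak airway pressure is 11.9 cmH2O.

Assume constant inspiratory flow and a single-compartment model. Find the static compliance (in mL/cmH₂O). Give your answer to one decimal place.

78.3

Flow: 66 L/min ÷ 60 = 1.1 L/s.
Equation of motion (constant flow): PIP = Vt/C + R·V̇ + PEEP.
Vt/C = PIP − R·V̇ − PEEP = 11.9 − 3.0×1.1 − 1 = 11.9 − 3.3 − 1 = 7.6 cmH2O.
C = Vt / 7.6 = 595 / 7.6 = 78.289 mL/cmH2O.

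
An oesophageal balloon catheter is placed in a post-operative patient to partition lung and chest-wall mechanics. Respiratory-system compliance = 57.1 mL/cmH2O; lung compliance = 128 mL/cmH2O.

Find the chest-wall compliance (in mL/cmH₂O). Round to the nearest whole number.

1/Ccw = 1/Crs − 1/CL.
1/Ccw = 1/57.1 − 1/128 = 0.009701.
Ccw = 103.08 mL/cmH2O.

103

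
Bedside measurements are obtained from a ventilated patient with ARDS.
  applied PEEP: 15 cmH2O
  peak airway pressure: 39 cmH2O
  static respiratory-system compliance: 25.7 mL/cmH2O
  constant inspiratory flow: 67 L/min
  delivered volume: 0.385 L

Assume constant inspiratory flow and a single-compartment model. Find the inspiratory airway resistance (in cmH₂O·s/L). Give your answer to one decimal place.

Flow: 67 L/min ÷ 60 = 1.1167 L/s.
Equation of motion (constant flow): PIP = Vt/C + R·V̇ + PEEP.
R·V̇ = PIP − Vt/C − PEEP = 39 − 385/25.7 − 15 = 39 − 14.981 − 15 = 9.019 cmH2O.
R = 9.019 / 1.1167 = 8.076 cmH2O·s/L.

8.1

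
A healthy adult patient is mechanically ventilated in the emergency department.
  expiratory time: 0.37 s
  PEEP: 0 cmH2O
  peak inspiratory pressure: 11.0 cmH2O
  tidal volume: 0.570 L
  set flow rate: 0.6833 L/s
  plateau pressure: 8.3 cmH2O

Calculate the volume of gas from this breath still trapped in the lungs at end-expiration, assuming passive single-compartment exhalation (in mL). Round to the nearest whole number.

R = (PIP − Pplat)/V̇ = (11.0 − 8.3) / 0.6833 = 2.7/0.6833 = 3.951 cmH2O·s/L.
C = Vt/(Pplat − PEEP) = 570.0 / (8.3 − 0) = 570.0/8.3 = 68.675 mL/cmH2O.
τ = R × C = 3.951 × 0.06868 L/cmH2O = 0.2714 s.
Fraction remaining = e^(−Te/τ) = e^(−0.37/0.2714) = 0.2558.
Trapped volume = 570.0 × 0.2558 = 145.81 mL.

146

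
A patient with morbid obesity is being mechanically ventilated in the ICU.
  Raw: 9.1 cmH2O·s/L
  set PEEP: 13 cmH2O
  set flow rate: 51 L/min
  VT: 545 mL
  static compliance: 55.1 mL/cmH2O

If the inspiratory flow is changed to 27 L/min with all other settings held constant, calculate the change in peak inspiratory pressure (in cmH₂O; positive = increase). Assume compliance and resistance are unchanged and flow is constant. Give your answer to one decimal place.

Flow: 51 L/min ÷ 60 = 0.85 L/s.
New flow: 27 L/min ÷ 60 = 0.45 L/s.
PIP = Vt/C + R·V̇ + PEEP (constant-flow equation of motion).
Only the resistive term changes: ΔPIP = R × ΔV̇ = 9.1 × (0.45 − 0.85) = 9.1 × -0.4 = -3.64 cmH2O.

-3.6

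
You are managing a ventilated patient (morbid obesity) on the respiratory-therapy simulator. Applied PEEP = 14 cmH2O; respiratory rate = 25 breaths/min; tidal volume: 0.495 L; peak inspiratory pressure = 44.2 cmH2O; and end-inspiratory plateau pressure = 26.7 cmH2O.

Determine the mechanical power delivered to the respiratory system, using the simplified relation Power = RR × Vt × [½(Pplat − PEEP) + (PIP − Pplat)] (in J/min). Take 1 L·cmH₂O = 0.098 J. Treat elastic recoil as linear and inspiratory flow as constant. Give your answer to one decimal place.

Per-breath work = Vt × [½(Pplat−PEEP) + (PIP−Pplat)] = 0.495 × [0.5×12.7 + 17.5] = 0.495 × 23.85 = 11.806 L·cmH2O.
Power = 25 × 11.806 = 295.15 L·cmH2O/min.
× 0.098 J/(L·cmH2O) → 28.925 J/min.

28.9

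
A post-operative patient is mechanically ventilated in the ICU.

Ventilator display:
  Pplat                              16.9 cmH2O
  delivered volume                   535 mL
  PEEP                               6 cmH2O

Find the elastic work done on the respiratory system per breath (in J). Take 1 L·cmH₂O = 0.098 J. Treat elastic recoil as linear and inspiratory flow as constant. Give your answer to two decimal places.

Elastic work ≈ ½ × (Pplat − PEEP) × Vt = 0.5 × (16.9 − 6) × 0.535 L = 0.5 × 10.9 × 0.535 = 2.916 L·cmH2O.
× 0.098 J/(L·cmH2O) → 0.2858 J.

0.29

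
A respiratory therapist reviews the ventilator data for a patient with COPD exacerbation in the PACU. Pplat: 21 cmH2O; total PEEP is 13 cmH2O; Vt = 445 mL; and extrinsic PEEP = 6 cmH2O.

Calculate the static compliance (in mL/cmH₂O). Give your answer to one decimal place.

55.6

End-expiratory occlusion gives total PEEP = 13 cmH2O (intrinsic PEEP = 13 − 6 = 7). Use total PEEP for the elastic gradient.
Cstat = Vt / (Pplat − PEEPtotal) = 445 / (21 − 13) = 445 / 8.0 = 55.625 mL/cmH2O.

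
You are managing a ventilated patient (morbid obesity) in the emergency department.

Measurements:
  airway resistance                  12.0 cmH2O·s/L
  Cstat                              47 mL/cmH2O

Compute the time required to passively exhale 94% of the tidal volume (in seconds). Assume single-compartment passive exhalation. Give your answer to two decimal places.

1.59

τ = R × C = 12.0 × 47 mL/cmH2O = 12.0 × 0.047 L/cmH2O = 0.564 s.
Exhaled fraction f = 1 − e^(−t/τ) → t = −τ·ln(1 − f) = −0.564·ln(0.06) = 1.587 s.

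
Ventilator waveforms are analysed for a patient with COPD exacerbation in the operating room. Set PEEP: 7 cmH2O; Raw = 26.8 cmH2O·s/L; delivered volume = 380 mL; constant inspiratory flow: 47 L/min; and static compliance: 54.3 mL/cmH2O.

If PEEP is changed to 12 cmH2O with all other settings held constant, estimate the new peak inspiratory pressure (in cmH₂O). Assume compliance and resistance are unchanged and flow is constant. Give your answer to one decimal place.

Flow: 47 L/min ÷ 60 = 0.7833 L/s.
PIP = Vt/C + R·V̇ + PEEP (constant-flow equation of motion).
Only the baseline term changes: ΔPIP = ΔPEEP = 12 − 7 = 5.0 cmH2O.
Original PIP = 380/54.3 + 26.8×0.7833 + 7 = 34.991 cmH2O; new PIP = 34.991 + (5.0) = 39.991 cmH2O.

40.0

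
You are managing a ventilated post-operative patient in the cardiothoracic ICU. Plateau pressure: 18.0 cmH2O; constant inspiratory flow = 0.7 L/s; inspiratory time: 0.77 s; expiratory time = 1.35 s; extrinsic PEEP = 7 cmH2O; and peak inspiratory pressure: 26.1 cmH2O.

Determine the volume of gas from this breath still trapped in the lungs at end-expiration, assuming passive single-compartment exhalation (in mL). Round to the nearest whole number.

50

Vt = flow × Ti = 0.7 L/s × 0.77 s × 1000 mL/L = 539.0 mL.
R = (PIP − Pplat)/V̇ = (26.1 − 18.0) / 0.7 = 8.1/0.7 = 11.571 cmH2O·s/L.
C = Vt/(Pplat − PEEP) = 539.0 / (18.0 − 7) = 539.0/11.0 = 49.0 mL/cmH2O.
τ = R × C = 11.571 × 0.049 L/cmH2O = 0.567 s.
Fraction remaining = e^(−Te/τ) = e^(−1.35/0.567) = 0.09246.
Trapped volume = 539.0 × 0.09246 = 49.836 mL.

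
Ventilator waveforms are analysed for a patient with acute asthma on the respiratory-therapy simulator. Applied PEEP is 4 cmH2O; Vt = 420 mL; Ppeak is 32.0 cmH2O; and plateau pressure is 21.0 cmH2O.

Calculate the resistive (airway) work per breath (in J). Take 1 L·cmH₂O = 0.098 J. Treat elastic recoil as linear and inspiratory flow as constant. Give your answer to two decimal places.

With constant inspiratory flow the resistive pressure is constant at PIP − Pplat = 32.0 − 21.0 = 11.0 cmH2O, so resistive work = 11.0 × 0.420 = 4.62 L·cmH2O.
× 0.098 J/(L·cmH2O) → 0.4528 J.

0.45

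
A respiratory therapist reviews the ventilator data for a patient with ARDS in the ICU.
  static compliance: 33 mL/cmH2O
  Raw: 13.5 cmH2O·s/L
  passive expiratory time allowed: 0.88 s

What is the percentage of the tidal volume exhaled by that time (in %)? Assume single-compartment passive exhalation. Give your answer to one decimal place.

τ = R × C = 13.5 × 33 mL/cmH2O = 13.5 × 0.033 L/cmH2O = 0.4455 s.
Passive exhalation: V(t)/V₀ = e^(−t/τ) = e^(−0.88/0.4455) = 0.1387.
Fraction exhaled = 1 − 0.1387 = 0.8613 → 86.13%.

86.1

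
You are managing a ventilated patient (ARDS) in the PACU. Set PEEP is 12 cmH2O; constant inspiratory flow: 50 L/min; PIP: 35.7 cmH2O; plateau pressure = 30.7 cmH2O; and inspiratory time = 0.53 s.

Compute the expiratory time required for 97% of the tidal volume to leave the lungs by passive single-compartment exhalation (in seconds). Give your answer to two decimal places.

0.50

Flow: 50 L/min ÷ 60 = 0.8333 L/s.
Vt = flow × Ti = 0.8333 L/s × 0.53 s × 1000 mL/L = 441.65 mL.
R = (PIP − Pplat)/V̇ = (35.7 − 30.7) / 0.8333 = 5.0/0.8333 = 6.0 cmH2O·s/L.
C = Vt/(Pplat − PEEP) = 441.65 / (30.7 − 12) = 441.65/18.7 = 23.618 mL/cmH2O.
τ = R × C = 6.0 × 0.02362 L/cmH2O = 0.1417 s.
t = −τ·ln(1 − 0.97) = −0.1417·ln(0.03) = 0.4969 s.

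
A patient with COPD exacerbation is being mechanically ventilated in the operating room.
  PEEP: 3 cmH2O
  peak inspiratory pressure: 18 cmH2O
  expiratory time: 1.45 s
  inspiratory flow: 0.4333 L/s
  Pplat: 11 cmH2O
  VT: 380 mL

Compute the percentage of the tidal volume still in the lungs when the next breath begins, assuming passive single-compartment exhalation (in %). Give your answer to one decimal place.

15.1

R = (PIP − Pplat)/V̇ = (18 − 11) / 0.4333 = 7.0/0.4333 = 16.155 cmH2O·s/L.
C = Vt/(Pplat − PEEP) = 380.0 / (11 − 3) = 380.0/8.0 = 47.5 mL/cmH2O.
τ = R × C = 16.155 × 0.0475 L/cmH2O = 0.7674 s.
Fraction remaining at end-expiration = e^(−Te/τ) = e^(−1.45/0.7674) = 0.1511 → 15.11%.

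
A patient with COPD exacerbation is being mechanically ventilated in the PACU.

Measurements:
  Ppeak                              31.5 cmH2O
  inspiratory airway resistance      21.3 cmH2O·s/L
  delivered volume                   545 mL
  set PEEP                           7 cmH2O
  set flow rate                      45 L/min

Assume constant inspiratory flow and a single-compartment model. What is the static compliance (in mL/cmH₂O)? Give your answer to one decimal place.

63.9

Flow: 45 L/min ÷ 60 = 0.75 L/s.
Equation of motion (constant flow): PIP = Vt/C + R·V̇ + PEEP.
Vt/C = PIP − R·V̇ − PEEP = 31.5 − 21.3×0.75 − 7 = 31.5 − 15.975 − 7 = 8.525 cmH2O.
C = Vt / 8.525 = 545 / 8.525 = 63.93 mL/cmH2O.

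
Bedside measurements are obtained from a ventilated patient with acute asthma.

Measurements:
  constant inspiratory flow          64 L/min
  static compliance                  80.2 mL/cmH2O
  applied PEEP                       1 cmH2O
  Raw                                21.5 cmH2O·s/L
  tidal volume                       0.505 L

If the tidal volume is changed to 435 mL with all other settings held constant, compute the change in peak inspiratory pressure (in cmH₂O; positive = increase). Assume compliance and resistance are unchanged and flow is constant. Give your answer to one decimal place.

-0.9

PIP = Vt/C + R·V̇ + PEEP (constant-flow equation of motion).
Only the elastic term changes: ΔPIP = ΔVt / C = (435 − 505) / 80.2 = -0.8728 cmH2O.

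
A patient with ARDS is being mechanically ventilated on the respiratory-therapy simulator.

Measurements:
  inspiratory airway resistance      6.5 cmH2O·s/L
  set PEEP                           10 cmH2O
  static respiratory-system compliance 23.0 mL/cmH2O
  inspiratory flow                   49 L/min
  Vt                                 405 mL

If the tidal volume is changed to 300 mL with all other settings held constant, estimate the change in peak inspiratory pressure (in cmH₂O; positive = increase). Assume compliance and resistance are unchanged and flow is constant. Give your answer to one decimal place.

-4.6

PIP = Vt/C + R·V̇ + PEEP (constant-flow equation of motion).
Only the elastic term changes: ΔPIP = ΔVt / C = (300 − 405) / 23.0 = -4.565 cmH2O.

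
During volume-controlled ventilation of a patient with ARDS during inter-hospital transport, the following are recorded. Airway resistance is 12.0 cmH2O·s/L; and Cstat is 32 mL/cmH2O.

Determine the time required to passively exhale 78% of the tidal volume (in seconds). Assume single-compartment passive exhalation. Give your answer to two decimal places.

τ = R × C = 12.0 × 32 mL/cmH2O = 12.0 × 0.032 L/cmH2O = 0.384 s.
Exhaled fraction f = 1 − e^(−t/τ) → t = −τ·ln(1 − f) = −0.384·ln(0.22) = 0.5814 s.

0.58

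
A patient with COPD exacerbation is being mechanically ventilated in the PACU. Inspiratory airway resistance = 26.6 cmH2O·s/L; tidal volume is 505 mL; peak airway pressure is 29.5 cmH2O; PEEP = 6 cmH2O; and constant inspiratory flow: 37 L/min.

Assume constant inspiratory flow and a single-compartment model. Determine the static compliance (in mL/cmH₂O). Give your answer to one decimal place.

71.2

Flow: 37 L/min ÷ 60 = 0.6167 L/s.
Equation of motion (constant flow): PIP = Vt/C + R·V̇ + PEEP.
Vt/C = PIP − R·V̇ − PEEP = 29.5 − 26.6×0.6167 − 6 = 29.5 − 16.404 − 6 = 7.096 cmH2O.
C = Vt / 7.096 = 505 / 7.096 = 71.167 mL/cmH2O.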